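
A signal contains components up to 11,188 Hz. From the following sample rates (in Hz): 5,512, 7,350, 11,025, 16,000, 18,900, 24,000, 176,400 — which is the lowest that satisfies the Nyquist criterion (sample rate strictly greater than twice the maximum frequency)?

24,000 Hz

Need sample rate > 2 × 11,188 = 22,376 Hz.
Lowest listed rate above 22,376 Hz is 24,000 Hz.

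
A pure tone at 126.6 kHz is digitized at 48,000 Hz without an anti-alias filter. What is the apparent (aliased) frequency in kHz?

Nyquist = 48,000/2 = 24,000 Hz; 126,600 Hz exceeds it.
Alias = |126,600 − 3×48,000| = |126,600 − 144,000| = 17,400 Hz = 17.4 kHz.

17.4 kHz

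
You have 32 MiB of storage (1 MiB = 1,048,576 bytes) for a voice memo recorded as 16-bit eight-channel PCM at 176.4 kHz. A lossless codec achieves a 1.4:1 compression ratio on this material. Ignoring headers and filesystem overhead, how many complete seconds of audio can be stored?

Uncompressed byte rate = 176,400 × 2 × 8 = 2,822,400 bytes/s.
After 1.4:1 compression, effective rate ≈ 2016000 bytes/s.
Capacity = 32 × 1,048,576 = 33,554,432 bytes.
33,554,432 / effective rate ≈ 16.64 s → 16 seconds.

16 seconds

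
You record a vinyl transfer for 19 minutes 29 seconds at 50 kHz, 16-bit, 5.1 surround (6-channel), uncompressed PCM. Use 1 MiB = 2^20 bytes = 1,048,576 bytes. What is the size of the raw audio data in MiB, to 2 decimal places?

Duration = 19 minutes 29 seconds = 1,169 s.
Bytes = 50,000 samples/s × 1,169 s × 2 bytes/sample × 6 ch = 701,400,000 bytes.
701,400,000 / 1,048,576 = 668.91 MiB.

668.91 MiB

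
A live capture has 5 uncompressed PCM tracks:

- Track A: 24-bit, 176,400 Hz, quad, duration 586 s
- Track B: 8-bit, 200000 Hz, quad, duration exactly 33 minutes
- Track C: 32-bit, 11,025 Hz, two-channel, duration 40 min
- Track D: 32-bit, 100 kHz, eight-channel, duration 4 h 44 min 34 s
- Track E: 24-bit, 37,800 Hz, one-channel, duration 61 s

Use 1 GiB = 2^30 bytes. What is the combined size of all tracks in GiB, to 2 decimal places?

Track A: 176,400 × 586 × 3 × 4 = 1,240,444,800 bytes.
Track B: exactly 33 minutes = 1,980 s; 200,000 × 1,980 × 1 × 4 = 1,584,000,000 bytes.
Track C: 40 min = 2,400 s; 11,025 × 2,400 × 4 × 2 = 211,680,000 bytes.
Track D: 4 h 44 min 34 s = 17,074 s; 100,000 × 17,074 × 4 × 8 = 54,636,800,000 bytes.
Track E: 37,800 × 61 × 3 × 1 = 6,917,400 bytes.
Total = 57,679,842,200 bytes = 53.72 GiB.

53.72 GiB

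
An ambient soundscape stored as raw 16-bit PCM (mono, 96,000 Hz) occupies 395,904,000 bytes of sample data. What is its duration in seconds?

Byte rate = 96,000 × 2 × 1 = 192,000 bytes/s.
Duration = 395,904,000 / 192,000 = 2,062 s.

2,062 seconds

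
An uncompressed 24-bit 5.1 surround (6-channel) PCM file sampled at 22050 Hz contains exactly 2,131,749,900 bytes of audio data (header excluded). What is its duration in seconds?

Byte rate = 22,050 × 3 × 6 = 396,900 bytes/s.
Duration = 2,131,749,900 / 396,900 = 5,371 s.

5,371 seconds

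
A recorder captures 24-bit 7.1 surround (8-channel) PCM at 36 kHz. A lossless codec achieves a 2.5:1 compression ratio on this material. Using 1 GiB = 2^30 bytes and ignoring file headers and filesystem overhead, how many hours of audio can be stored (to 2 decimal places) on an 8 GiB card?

Uncompressed byte rate = 36,000 × 3 × 8 = 864,000 bytes/s.
After 2.5:1 compression, effective rate ≈ 345600 bytes/s.
Capacity = 8 × 1,073,741,824 = 8,589,934,592 bytes.
8,589,934,592 / effective rate ≈ 24855.13 s → 6.90 hours.

6.90 hours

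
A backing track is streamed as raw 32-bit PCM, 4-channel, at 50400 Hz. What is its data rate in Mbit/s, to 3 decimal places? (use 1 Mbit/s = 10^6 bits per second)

Bit rate = 50,400 × 32 × 4 = 6,451,200 bits/s.
= 6.451 Mbit/s.

6.451 Mbit/s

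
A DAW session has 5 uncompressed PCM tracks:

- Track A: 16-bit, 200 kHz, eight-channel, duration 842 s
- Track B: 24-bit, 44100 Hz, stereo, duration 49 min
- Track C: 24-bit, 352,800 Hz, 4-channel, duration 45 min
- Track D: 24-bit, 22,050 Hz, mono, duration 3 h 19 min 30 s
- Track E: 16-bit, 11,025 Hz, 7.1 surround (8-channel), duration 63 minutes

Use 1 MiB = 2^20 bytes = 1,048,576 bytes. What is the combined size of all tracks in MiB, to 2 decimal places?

15603.69 MiB

Track A: 200,000 × 842 × 2 × 8 = 2,694,400,000 bytes.
Track B: 49 min = 2,940 s; 44,100 × 2,940 × 3 × 2 = 777,924,000 bytes.
Track C: 45 min = 2,700 s; 352,800 × 2,700 × 3 × 4 = 11,430,720,000 bytes.
Track D: 3 h 19 min 30 s = 11,970 s; 22,050 × 11,970 × 3 × 1 = 791,815,500 bytes.
Track E: 63 minutes = 3,780 s; 11,025 × 3,780 × 2 × 8 = 666,792,000 bytes.
Total = 16,361,651,500 bytes = 15603.69 MiB.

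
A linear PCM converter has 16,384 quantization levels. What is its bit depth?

14 bits

log2(16,384) = 14.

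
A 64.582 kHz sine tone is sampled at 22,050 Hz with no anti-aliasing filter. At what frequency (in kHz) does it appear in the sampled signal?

1.568 kHz

Nyquist = 22,050/2 = 11,025 Hz; 64,582 Hz exceeds it.
Alias = |64,582 − 3×22,050| = |64,582 − 66,150| = 1,568 Hz = 1.568 kHz.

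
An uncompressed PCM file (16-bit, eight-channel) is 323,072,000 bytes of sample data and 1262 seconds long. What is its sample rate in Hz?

16,000 Hz

Bytes = sample_rate × seconds × bytes_per_sample × channels.
sample_rate = 323,072,000 / (1,262 × 2 × 8) = 323,072,000 / 20,192 = 16,000 Hz.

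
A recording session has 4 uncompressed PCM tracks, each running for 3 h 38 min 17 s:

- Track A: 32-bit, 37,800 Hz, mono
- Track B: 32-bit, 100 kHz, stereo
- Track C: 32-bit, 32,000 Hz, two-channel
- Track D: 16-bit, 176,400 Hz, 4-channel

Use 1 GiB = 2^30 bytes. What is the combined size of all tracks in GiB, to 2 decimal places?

3 h 38 min 17 s = 13,097 s.
Track A: 37,800 × 13,097 × 4 × 1 = 1,980,266,400 bytes.
Track B: 100,000 × 13,097 × 4 × 2 = 10,477,600,000 bytes.
Track C: 32,000 × 13,097 × 4 × 2 = 3,352,832,000 bytes.
Track D: 176,400 × 13,097 × 2 × 4 = 18,482,486,400 bytes.
Total = 34,293,184,800 bytes = 31.94 GiB.

31.94 GiB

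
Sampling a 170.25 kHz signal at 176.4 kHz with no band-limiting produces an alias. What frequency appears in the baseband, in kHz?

Nyquist = 176,400/2 = 88,200 Hz; 170,250 Hz exceeds it.
Alias = |170,250 − 1×176,400| = |170,250 − 176,400| = 6,150 Hz = 6.15 kHz.

6.15 kHz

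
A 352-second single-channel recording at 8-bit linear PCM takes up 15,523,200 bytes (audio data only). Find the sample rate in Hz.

Bytes = sample_rate × seconds × bytes_per_sample × channels.
sample_rate = 15,523,200 / (352 × 1 × 1) = 15,523,200 / 352 = 44,100 Hz.

44,100 Hz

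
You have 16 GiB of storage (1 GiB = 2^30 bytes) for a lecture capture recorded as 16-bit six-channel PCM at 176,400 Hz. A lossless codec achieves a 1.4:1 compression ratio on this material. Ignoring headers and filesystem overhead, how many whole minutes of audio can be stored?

Uncompressed byte rate = 176,400 × 2 × 6 = 2,116,800 bytes/s.
After 1.4:1 compression, effective rate ≈ 1512000 bytes/s.
Capacity = 16 × 1,073,741,824 = 17,179,869,184 bytes.
17,179,869,184 / effective rate ≈ 11362.35 s → 189 minutes.

189 minutes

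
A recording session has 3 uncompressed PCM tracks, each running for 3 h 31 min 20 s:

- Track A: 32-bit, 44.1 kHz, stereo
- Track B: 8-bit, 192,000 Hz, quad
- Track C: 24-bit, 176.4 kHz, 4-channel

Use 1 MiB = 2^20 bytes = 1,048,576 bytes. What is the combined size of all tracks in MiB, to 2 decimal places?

3 h 31 min 20 s = 12,680 s.
Track A: 44,100 × 12,680 × 4 × 2 = 4,473,504,000 bytes.
Track B: 192,000 × 12,680 × 1 × 4 = 9,738,240,000 bytes.
Track C: 176,400 × 12,680 × 3 × 4 = 26,841,024,000 bytes.
Total = 41,052,768,000 bytes = 39150.97 MiB.

39150.97 MiB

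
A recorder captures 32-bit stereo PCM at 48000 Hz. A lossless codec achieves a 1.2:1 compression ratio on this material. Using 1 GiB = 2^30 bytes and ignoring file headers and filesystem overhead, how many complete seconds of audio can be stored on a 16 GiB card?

Uncompressed byte rate = 48,000 × 4 × 2 = 384,000 bytes/s.
After 1.2:1 compression, effective rate ≈ 320000 bytes/s.
Capacity = 16 × 1,073,741,824 = 17,179,869,184 bytes.
17,179,869,184 / effective rate ≈ 53687.09 s → 53,687 seconds.

53,687 seconds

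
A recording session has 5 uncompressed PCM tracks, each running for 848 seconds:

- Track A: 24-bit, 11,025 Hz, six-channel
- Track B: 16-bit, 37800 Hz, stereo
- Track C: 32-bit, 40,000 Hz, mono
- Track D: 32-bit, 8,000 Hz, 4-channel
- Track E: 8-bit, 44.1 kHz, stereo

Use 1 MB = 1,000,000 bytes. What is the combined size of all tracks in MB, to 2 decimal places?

Track A: 11,025 × 848 × 3 × 6 = 168,285,600 bytes.
Track B: 37,800 × 848 × 2 × 2 = 128,217,600 bytes.
Track C: 40,000 × 848 × 4 × 1 = 135,680,000 bytes.
Track D: 8,000 × 848 × 4 × 4 = 108,544,000 bytes.
Track E: 44,100 × 848 × 1 × 2 = 74,793,600 bytes.
Total = 615,520,800 bytes = 615.52 MB.

615.52 MB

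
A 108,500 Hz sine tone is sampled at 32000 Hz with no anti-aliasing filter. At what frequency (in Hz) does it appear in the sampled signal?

Nyquist = 32,000/2 = 16,000 Hz; 108,500 Hz exceeds it.
Alias = |108,500 − 3×32,000| = |108,500 − 96,000| = 12,500 Hz.

12,500 Hz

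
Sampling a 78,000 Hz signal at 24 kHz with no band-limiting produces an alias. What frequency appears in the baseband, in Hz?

Nyquist = 24,000/2 = 12,000 Hz; 78,000 Hz exceeds it.
Alias = |78,000 − 3×24,000| = |78,000 − 72,000| = 6,000 Hz.

6,000 Hz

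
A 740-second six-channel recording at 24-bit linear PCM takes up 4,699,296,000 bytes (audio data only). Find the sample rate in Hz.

Bytes = sample_rate × seconds × bytes_per_sample × channels.
sample_rate = 4,699,296,000 / (740 × 3 × 6) = 4,699,296,000 / 13,320 = 352,800 Hz.

352,800 Hz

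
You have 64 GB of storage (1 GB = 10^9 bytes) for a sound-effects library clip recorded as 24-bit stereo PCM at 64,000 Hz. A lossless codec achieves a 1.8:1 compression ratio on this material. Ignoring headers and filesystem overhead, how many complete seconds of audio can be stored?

300,000 seconds

Uncompressed byte rate = 64,000 × 3 × 2 = 384,000 bytes/s.
After 1.8:1 compression, effective rate ≈ 213333.33 bytes/s.
Capacity = 64 × 1,000,000,000 = 64,000,000,000 bytes.
64,000,000,000 / effective rate ≈ 300000 s → 300,000 seconds.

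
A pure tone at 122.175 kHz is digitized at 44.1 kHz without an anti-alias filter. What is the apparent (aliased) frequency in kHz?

10.125 kHz

Nyquist = 44,100/2 = 22,050 Hz; 122,175 Hz exceeds it.
Alias = |122,175 − 3×44,100| = |122,175 − 132,300| = 10,125 Hz = 10.125 kHz.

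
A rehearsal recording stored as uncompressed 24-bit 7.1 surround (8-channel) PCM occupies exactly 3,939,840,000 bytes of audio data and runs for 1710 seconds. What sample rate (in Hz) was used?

96,000 Hz

Bytes = sample_rate × seconds × bytes_per_sample × channels.
sample_rate = 3,939,840,000 / (1,710 × 3 × 8) = 3,939,840,000 / 41,040 = 96,000 Hz.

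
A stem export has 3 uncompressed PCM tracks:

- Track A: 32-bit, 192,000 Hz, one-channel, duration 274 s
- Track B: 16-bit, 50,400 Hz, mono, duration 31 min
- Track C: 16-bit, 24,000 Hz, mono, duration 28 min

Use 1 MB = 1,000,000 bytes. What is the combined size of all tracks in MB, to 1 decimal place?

Track A: 192,000 × 274 × 4 × 1 = 210,432,000 bytes.
Track B: 31 min = 1,860 s; 50,400 × 1,860 × 2 × 1 = 187,488,000 bytes.
Track C: 28 min = 1,680 s; 24,000 × 1,680 × 2 × 1 = 80,640,000 bytes.
Total = 478,560,000 bytes = 478.6 MB.

478.6 MB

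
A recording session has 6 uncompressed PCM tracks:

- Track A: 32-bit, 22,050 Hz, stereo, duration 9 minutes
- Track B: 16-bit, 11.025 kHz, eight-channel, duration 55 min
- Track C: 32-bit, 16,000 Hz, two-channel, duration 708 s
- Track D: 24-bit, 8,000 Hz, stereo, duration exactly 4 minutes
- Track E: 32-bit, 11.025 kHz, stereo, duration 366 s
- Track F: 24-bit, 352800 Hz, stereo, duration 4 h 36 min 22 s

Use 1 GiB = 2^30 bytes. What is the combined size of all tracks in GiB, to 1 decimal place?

Track A: 9 minutes = 540 s; 22,050 × 540 × 4 × 2 = 95,256,000 bytes.
Track B: 55 min = 3,300 s; 11,025 × 3,300 × 2 × 8 = 582,120,000 bytes.
Track C: 16,000 × 708 × 4 × 2 = 90,624,000 bytes.
Track D: exactly 4 minutes = 240 s; 8,000 × 240 × 3 × 2 = 11,520,000 bytes.
Track E: 11,025 × 366 × 4 × 2 = 32,281,200 bytes.
Track F: 4 h 36 min 22 s = 16,582 s; 352,800 × 16,582 × 3 × 2 = 35,100,777,600 bytes.
Total = 35,912,578,800 bytes = 33.4 GiB.

33.4 GiB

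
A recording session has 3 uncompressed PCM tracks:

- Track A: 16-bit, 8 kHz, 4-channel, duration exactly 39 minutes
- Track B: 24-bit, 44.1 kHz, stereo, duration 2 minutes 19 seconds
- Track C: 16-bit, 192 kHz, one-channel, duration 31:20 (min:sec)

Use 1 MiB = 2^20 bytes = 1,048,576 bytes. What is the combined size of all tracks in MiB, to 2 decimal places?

866.37 MiB

Track A: exactly 39 minutes = 2,340 s; 8,000 × 2,340 × 2 × 4 = 149,760,000 bytes.
Track B: 2 minutes 19 seconds = 139 s; 44,100 × 139 × 3 × 2 = 36,779,400 bytes.
Track C: 31:20 (min:sec) = 1,880 s; 192,000 × 1,880 × 2 × 1 = 721,920,000 bytes.
Total = 908,459,400 bytes = 866.37 MiB.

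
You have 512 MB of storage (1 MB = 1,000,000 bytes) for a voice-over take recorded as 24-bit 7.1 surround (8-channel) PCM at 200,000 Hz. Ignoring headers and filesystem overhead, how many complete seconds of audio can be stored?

Uncompressed byte rate = 200,000 × 3 × 8 = 4,800,000 bytes/s.
Capacity = 512 × 1,000,000 = 512,000,000 bytes.
512,000,000 / 4,800,000 ≈ 106.67 s → 106 seconds.

106 seconds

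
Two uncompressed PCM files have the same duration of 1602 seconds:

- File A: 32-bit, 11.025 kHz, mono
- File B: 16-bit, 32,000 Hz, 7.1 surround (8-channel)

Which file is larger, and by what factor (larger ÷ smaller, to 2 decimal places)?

File B, by a factor of 11.61

File A: 11,025 × 4 × 1 = 44,100 bytes/s.
File B: 32,000 × 2 × 8 = 512,000 bytes/s.
File B is larger; ratio = 820,224,000 / 70,648,200 = 11.61.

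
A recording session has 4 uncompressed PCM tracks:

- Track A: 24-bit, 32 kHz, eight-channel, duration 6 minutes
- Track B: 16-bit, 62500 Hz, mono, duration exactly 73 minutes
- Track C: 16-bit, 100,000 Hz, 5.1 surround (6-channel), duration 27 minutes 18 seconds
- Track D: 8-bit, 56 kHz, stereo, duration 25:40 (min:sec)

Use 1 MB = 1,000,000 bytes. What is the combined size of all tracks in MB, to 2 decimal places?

2962.06 MB

Track A: 6 minutes = 360 s; 32,000 × 360 × 3 × 8 = 276,480,000 bytes.
Track B: exactly 73 minutes = 4,380 s; 62,500 × 4,380 × 2 × 1 = 547,500,000 bytes.
Track C: 27 minutes 18 seconds = 1,638 s; 100,000 × 1,638 × 2 × 6 = 1,965,600,000 bytes.
Track D: 25:40 (min:sec) = 1,540 s; 56,000 × 1,540 × 1 × 2 = 172,480,000 bytes.
Total = 2,962,060,000 bytes = 2962.06 MB.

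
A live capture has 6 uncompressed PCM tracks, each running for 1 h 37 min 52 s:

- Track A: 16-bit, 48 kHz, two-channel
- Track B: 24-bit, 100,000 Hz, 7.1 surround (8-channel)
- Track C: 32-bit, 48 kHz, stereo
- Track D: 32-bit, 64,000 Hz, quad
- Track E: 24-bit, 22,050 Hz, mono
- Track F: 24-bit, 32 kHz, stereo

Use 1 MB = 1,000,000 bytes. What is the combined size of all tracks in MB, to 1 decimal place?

1 h 37 min 52 s = 5,872 s.
Track A: 48,000 × 5,872 × 2 × 2 = 1,127,424,000 bytes.
Track B: 100,000 × 5,872 × 3 × 8 = 14,092,800,000 bytes.
Track C: 48,000 × 5,872 × 4 × 2 = 2,254,848,000 bytes.
Track D: 64,000 × 5,872 × 4 × 4 = 6,012,928,000 bytes.
Track E: 22,050 × 5,872 × 3 × 1 = 388,432,800 bytes.
Track F: 32,000 × 5,872 × 3 × 2 = 1,127,424,000 bytes.
Total = 25,003,856,800 bytes = 25003.9 MB.

25003.9 MB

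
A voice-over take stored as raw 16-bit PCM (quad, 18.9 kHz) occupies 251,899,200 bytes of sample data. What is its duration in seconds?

1,666 seconds

Byte rate = 18,900 × 2 × 4 = 151,200 bytes/s.
Duration = 251,899,200 / 151,200 = 1,666 s.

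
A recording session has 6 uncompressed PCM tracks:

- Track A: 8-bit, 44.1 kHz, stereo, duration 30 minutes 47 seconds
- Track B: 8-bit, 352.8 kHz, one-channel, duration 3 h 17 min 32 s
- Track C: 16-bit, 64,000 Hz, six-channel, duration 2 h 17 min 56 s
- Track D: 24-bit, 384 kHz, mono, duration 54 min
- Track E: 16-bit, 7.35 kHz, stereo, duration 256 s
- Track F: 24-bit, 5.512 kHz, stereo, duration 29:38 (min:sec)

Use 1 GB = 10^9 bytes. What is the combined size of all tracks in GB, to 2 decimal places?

14.50 GB

Track A: 30 minutes 47 seconds = 1,847 s; 44,100 × 1,847 × 1 × 2 = 162,905,400 bytes.
Track B: 3 h 17 min 32 s = 11,852 s; 352,800 × 11,852 × 1 × 1 = 4,181,385,600 bytes.
Track C: 2 h 17 min 56 s = 8,276 s; 64,000 × 8,276 × 2 × 6 = 6,355,968,000 bytes.
Track D: 54 min = 3,240 s; 384,000 × 3,240 × 3 × 1 = 3,732,480,000 bytes.
Track E: 7,350 × 256 × 2 × 2 = 7,526,400 bytes.
Track F: 29:38 (min:sec) = 1,778 s; 5,512 × 1,778 × 3 × 2 = 58,802,016 bytes.
Total = 14,499,067,416 bytes = 14.50 GB.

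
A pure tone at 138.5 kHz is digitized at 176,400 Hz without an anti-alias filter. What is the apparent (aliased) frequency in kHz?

37.9 kHz

Nyquist = 176,400/2 = 88,200 Hz; 138,500 Hz exceeds it.
Alias = |138,500 − 1×176,400| = |138,500 − 176,400| = 37,900 Hz = 37.9 kHz.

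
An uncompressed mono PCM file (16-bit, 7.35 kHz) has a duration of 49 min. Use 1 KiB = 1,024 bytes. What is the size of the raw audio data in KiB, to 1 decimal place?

Duration = 49 min = 2,940 s.
Bytes = 7,350 samples/s × 2,940 s × 2 bytes/sample × 1 ch = 43,218,000 bytes.
43,218,000 / 1,024 = 42205.1 KiB.

42205.1 KiB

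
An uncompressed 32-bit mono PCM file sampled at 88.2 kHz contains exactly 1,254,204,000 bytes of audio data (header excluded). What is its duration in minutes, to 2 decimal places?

Byte rate = 88,200 × 4 × 1 = 352,800 bytes/s.
Duration = 1,254,204,000 / 352,800 = 3,555 s.
3,555 s / 60 = 59.25 minutes.

59.25 minutes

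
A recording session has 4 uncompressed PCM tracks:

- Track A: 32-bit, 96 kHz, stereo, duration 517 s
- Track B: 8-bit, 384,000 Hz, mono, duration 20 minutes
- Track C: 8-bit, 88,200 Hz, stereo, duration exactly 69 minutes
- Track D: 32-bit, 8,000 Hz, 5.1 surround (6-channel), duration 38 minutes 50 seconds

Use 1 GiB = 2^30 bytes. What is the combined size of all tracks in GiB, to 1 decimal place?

Track A: 96,000 × 517 × 4 × 2 = 397,056,000 bytes.
Track B: 20 minutes = 1,200 s; 384,000 × 1,200 × 1 × 1 = 460,800,000 bytes.
Track C: exactly 69 minutes = 4,140 s; 88,200 × 4,140 × 1 × 2 = 730,296,000 bytes.
Track D: 38 minutes 50 seconds = 2,330 s; 8,000 × 2,330 × 4 × 6 = 447,360,000 bytes.
Total = 2,035,512,000 bytes = 1.9 GiB.

1.9 GiB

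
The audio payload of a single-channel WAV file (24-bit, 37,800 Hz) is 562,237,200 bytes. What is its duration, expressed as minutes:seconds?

Byte rate = 37,800 × 3 × 1 = 113,400 bytes/s.
Duration = 562,237,200 / 113,400 = 4,958 s.
4,958 s = 82:38.

82:38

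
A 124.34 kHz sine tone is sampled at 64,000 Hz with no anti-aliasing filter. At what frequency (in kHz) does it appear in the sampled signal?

3.66 kHz

Nyquist = 64,000/2 = 32,000 Hz; 124,340 Hz exceeds it.
Alias = |124,340 − 2×64,000| = |124,340 − 128,000| = 3,660 Hz = 3.66 kHz.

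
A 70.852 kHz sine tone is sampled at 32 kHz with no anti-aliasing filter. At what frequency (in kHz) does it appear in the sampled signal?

Nyquist = 32,000/2 = 16,000 Hz; 70,852 Hz exceeds it.
Alias = |70,852 − 2×32,000| = |70,852 − 64,000| = 6,852 Hz = 6.852 kHz.

6.852 kHz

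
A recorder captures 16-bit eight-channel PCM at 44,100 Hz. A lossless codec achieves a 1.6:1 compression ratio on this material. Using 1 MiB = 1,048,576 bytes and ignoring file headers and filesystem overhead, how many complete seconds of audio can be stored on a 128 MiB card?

Uncompressed byte rate = 44,100 × 2 × 8 = 705,600 bytes/s.
After 1.6:1 compression, effective rate ≈ 441000 bytes/s.
Capacity = 128 × 1,048,576 = 134,217,728 bytes.
134,217,728 / effective rate ≈ 304.35 s → 304 seconds.

304 seconds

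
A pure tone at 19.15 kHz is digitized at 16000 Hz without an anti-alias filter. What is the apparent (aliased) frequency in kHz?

3.15 kHz

Nyquist = 16,000/2 = 8,000 Hz; 19,150 Hz exceeds it.
Alias = |19,150 − 1×16,000| = |19,150 − 16,000| = 3,150 Hz = 3.15 kHz.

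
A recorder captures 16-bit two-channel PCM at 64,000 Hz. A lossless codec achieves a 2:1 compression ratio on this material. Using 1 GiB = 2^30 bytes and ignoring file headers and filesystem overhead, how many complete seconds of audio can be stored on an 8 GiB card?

67,108 seconds

Uncompressed byte rate = 64,000 × 2 × 2 = 256,000 bytes/s.
After 2:1 compression, effective rate ≈ 128000 bytes/s.
Capacity = 8 × 1,073,741,824 = 8,589,934,592 bytes.
8,589,934,592 / effective rate ≈ 67108.86 s → 67,108 seconds.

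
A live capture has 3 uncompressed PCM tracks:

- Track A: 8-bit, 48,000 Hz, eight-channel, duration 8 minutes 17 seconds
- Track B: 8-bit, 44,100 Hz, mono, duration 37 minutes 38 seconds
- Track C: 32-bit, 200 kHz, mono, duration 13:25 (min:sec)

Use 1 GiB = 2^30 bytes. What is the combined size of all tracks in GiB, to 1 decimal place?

Track A: 8 minutes 17 seconds = 497 s; 48,000 × 497 × 1 × 8 = 190,848,000 bytes.
Track B: 37 minutes 38 seconds = 2,258 s; 44,100 × 2,258 × 1 × 1 = 99,577,800 bytes.
Track C: 13:25 (min:sec) = 805 s; 200,000 × 805 × 4 × 1 = 644,000,000 bytes.
Total = 934,425,800 bytes = 0.9 GiB.

0.9 GiB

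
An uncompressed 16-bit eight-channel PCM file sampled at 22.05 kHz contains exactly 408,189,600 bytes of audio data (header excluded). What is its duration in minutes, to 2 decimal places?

19.28 minutes

Byte rate = 22,050 × 2 × 8 = 352,800 bytes/s.
Duration = 408,189,600 / 352,800 = 1,157 s.
1,157 s / 60 = 19.28 minutes.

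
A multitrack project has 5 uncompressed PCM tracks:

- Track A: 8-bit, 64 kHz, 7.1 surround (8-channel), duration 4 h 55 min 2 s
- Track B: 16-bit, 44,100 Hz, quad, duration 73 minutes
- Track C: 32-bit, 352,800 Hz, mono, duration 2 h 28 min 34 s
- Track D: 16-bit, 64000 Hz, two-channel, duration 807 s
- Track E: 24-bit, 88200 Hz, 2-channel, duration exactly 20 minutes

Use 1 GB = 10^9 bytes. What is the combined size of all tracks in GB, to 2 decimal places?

Track A: 4 h 55 min 2 s = 17,702 s; 64,000 × 17,702 × 1 × 8 = 9,063,424,000 bytes.
Track B: 73 minutes = 4,380 s; 44,100 × 4,380 × 2 × 4 = 1,545,264,000 bytes.
Track C: 2 h 28 min 34 s = 8,914 s; 352,800 × 8,914 × 4 × 1 = 12,579,436,800 bytes.
Track D: 64,000 × 807 × 2 × 2 = 206,592,000 bytes.
Track E: exactly 20 minutes = 1,200 s; 88,200 × 1,200 × 3 × 2 = 635,040,000 bytes.
Total = 24,029,756,800 bytes = 24.03 GB.

24.03 GB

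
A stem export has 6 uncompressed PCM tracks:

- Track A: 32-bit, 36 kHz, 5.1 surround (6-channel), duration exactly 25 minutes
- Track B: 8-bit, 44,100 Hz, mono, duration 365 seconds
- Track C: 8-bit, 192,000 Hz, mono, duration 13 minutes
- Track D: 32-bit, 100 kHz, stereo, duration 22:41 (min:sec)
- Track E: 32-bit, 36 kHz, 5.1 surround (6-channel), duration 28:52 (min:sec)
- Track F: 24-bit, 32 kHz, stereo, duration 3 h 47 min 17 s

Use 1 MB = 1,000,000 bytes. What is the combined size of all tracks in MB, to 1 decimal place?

6665.4 MB

Track A: exactly 25 minutes = 1,500 s; 36,000 × 1,500 × 4 × 6 = 1,296,000,000 bytes.
Track B: 44,100 × 365 × 1 × 1 = 16,096,500 bytes.
Track C: 13 minutes = 780 s; 192,000 × 780 × 1 × 1 = 149,760,000 bytes.
Track D: 22:41 (min:sec) = 1,361 s; 100,000 × 1,361 × 4 × 2 = 1,088,800,000 bytes.
Track E: 28:52 (min:sec) = 1,732 s; 36,000 × 1,732 × 4 × 6 = 1,496,448,000 bytes.
Track F: 3 h 47 min 17 s = 13,637 s; 32,000 × 13,637 × 3 × 2 = 2,618,304,000 bytes.
Total = 6,665,408,500 bytes = 6665.4 MB.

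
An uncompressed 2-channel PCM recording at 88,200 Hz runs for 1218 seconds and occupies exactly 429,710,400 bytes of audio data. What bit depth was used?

Bytes per sample = 429,710,400 / (88,200 × 1,218 × 2) = 429,710,400 / 214,855,200 = 2.
Bit depth = 2 × 8 = 16 bits.

16 bits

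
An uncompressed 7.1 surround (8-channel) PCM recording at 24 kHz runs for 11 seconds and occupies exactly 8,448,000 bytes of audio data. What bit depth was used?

32 bits

Bytes per sample = 8,448,000 / (24,000 × 11 × 8) = 8,448,000 / 2,112,000 = 4.
Bit depth = 4 × 8 = 32 bits.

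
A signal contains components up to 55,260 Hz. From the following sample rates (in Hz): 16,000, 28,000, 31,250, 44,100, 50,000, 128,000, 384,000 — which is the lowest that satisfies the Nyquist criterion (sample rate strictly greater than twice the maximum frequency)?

Need sample rate > 2 × 55,260 = 110,520 Hz.
Lowest listed rate above 110,520 Hz is 128,000 Hz.

128,000 Hz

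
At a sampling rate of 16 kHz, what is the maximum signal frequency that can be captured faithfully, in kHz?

Nyquist frequency = sample rate / 2 = 16,000 / 2 = 8 kHz.

8 kHz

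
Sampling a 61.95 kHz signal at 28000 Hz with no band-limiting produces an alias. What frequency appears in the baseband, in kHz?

Nyquist = 28,000/2 = 14,000 Hz; 61,950 Hz exceeds it.
Alias = |61,950 − 2×28,000| = |61,950 − 56,000| = 5,950 Hz = 5.95 kHz.

5.95 kHz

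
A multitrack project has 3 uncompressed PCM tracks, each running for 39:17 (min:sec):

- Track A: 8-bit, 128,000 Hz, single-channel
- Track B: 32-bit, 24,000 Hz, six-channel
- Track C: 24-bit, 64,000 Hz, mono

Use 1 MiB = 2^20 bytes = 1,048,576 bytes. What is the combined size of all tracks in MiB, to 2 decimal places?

39:17 (min:sec) = 2,357 s.
Track A: 128,000 × 2,357 × 1 × 1 = 301,696,000 bytes.
Track B: 24,000 × 2,357 × 4 × 6 = 1,357,632,000 bytes.
Track C: 64,000 × 2,357 × 3 × 1 = 452,544,000 bytes.
Total = 2,111,872,000 bytes = 2014.04 MiB.

2014.04 MiB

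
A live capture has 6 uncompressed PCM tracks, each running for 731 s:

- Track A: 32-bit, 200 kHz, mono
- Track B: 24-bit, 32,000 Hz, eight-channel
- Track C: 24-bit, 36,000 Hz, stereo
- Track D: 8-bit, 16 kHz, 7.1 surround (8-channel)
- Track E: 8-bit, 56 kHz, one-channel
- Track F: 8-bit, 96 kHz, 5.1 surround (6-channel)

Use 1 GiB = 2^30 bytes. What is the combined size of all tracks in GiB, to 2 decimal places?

1.73 GiB

Track A: 200,000 × 731 × 4 × 1 = 584,800,000 bytes.
Track B: 32,000 × 731 × 3 × 8 = 561,408,000 bytes.
Track C: 36,000 × 731 × 3 × 2 = 157,896,000 bytes.
Track D: 16,000 × 731 × 1 × 8 = 93,568,000 bytes.
Track E: 56,000 × 731 × 1 × 1 = 40,936,000 bytes.
Track F: 96,000 × 731 × 1 × 6 = 421,056,000 bytes.
Total = 1,859,664,000 bytes = 1.73 GiB.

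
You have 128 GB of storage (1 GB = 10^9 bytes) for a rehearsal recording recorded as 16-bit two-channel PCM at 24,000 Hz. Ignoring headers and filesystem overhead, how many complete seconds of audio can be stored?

Uncompressed byte rate = 24,000 × 2 × 2 = 96,000 bytes/s.
Capacity = 128 × 1,000,000,000 = 128,000,000,000 bytes.
128,000,000,000 / 96,000 ≈ 1333333.33 s → 1,333,333 seconds.

1,333,333 seconds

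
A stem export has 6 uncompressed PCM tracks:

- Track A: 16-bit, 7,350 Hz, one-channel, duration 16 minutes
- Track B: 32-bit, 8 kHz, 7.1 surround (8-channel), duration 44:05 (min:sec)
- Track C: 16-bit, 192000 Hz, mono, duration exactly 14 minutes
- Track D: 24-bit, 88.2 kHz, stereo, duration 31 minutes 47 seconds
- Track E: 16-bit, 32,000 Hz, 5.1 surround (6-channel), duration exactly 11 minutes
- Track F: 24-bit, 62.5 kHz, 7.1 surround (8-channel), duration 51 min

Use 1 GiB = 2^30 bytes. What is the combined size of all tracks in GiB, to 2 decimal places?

Track A: 16 minutes = 960 s; 7,350 × 960 × 2 × 1 = 14,112,000 bytes.
Track B: 44:05 (min:sec) = 2,645 s; 8,000 × 2,645 × 4 × 8 = 677,120,000 bytes.
Track C: exactly 14 minutes = 840 s; 192,000 × 840 × 2 × 1 = 322,560,000 bytes.
Track D: 31 minutes 47 seconds = 1,907 s; 88,200 × 1,907 × 3 × 2 = 1,009,184,400 bytes.
Track E: exactly 11 minutes = 660 s; 32,000 × 660 × 2 × 6 = 253,440,000 bytes.
Track F: 51 min = 3,060 s; 62,500 × 3,060 × 3 × 8 = 4,590,000,000 bytes.
Total = 6,866,416,400 bytes = 6.39 GiB.

6.39 GiB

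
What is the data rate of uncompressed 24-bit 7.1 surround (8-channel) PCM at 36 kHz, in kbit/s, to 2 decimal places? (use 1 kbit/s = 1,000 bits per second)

6912.00 kbit/s

Bit rate = 36,000 × 24 × 8 = 6,912,000 bits/s.
= 6912.00 kbit/s.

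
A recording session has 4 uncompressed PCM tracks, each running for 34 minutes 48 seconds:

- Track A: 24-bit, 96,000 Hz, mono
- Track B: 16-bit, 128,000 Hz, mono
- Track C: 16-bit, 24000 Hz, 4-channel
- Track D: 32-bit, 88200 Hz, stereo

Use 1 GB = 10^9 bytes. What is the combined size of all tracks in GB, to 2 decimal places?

3.01 GB

34 minutes 48 seconds = 2,088 s.
Track A: 96,000 × 2,088 × 3 × 1 = 601,344,000 bytes.
Track B: 128,000 × 2,088 × 2 × 1 = 534,528,000 bytes.
Track C: 24,000 × 2,088 × 2 × 4 = 400,896,000 bytes.
Track D: 88,200 × 2,088 × 4 × 2 = 1,473,292,800 bytes.
Total = 3,010,060,800 bytes = 3.01 GB.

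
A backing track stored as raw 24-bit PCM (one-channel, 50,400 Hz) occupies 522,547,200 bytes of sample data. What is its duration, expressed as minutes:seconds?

Byte rate = 50,400 × 3 × 1 = 151,200 bytes/s.
Duration = 522,547,200 / 151,200 = 3,456 s.
3,456 s = 57:36.

57:36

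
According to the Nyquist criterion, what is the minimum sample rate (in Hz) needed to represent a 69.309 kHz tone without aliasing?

Minimum sample rate = 2 × 69,309 Hz = 138,618 Hz.

138,618 Hz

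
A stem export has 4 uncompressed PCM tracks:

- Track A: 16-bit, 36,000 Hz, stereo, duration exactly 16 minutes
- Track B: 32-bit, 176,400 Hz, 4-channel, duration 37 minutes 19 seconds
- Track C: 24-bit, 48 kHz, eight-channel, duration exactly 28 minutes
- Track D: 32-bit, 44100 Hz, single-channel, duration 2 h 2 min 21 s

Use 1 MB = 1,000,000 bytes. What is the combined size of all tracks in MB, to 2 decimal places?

9687.91 MB

Track A: exactly 16 minutes = 960 s; 36,000 × 960 × 2 × 2 = 138,240,000 bytes.
Track B: 37 minutes 19 seconds = 2,239 s; 176,400 × 2,239 × 4 × 4 = 6,319,353,600 bytes.
Track C: exactly 28 minutes = 1,680 s; 48,000 × 1,680 × 3 × 8 = 1,935,360,000 bytes.
Track D: 2 h 2 min 21 s = 7,341 s; 44,100 × 7,341 × 4 × 1 = 1,294,952,400 bytes.
Total = 9,687,906,000 bytes = 9687.91 MB.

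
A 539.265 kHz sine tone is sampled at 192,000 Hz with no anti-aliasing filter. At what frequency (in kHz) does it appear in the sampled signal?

Nyquist = 192,000/2 = 96,000 Hz; 539,265 Hz exceeds it.
Alias = |539,265 − 3×192,000| = |539,265 − 576,000| = 36,735 Hz = 36.735 kHz.

36.735 kHz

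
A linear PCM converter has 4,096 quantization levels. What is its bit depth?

log2(4,096) = 12.

12 bits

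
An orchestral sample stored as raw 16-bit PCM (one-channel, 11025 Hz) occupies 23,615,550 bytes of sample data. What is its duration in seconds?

1,071 seconds

Byte rate = 11,025 × 2 × 1 = 22,050 bytes/s.
Duration = 23,615,550 / 22,050 = 1,071 s.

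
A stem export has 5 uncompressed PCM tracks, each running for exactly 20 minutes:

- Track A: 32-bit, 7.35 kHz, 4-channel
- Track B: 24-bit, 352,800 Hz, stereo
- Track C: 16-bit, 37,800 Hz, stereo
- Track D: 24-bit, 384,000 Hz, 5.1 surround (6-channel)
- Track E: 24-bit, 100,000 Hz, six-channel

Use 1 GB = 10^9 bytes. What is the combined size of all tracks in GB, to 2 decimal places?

exactly 20 minutes = 1,200 s.
Track A: 7,350 × 1,200 × 4 × 4 = 141,120,000 bytes.
Track B: 352,800 × 1,200 × 3 × 2 = 2,540,160,000 bytes.
Track C: 37,800 × 1,200 × 2 × 2 = 181,440,000 bytes.
Track D: 384,000 × 1,200 × 3 × 6 = 8,294,400,000 bytes.
Track E: 100,000 × 1,200 × 3 × 6 = 2,160,000,000 bytes.
Total = 13,317,120,000 bytes = 13.32 GB.

13.32 GB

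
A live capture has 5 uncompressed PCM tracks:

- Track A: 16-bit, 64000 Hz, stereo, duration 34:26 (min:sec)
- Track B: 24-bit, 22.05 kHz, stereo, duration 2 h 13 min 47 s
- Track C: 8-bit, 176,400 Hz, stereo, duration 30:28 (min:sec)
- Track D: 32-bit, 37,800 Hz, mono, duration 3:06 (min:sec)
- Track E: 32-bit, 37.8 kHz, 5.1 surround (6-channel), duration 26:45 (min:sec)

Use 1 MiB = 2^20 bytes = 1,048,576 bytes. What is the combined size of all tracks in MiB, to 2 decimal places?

3547.64 MiB

Track A: 34:26 (min:sec) = 2,066 s; 64,000 × 2,066 × 2 × 2 = 528,896,000 bytes.
Track B: 2 h 13 min 47 s = 8,027 s; 22,050 × 8,027 × 3 × 2 = 1,061,972,100 bytes.
Track C: 30:28 (min:sec) = 1,828 s; 176,400 × 1,828 × 1 × 2 = 644,918,400 bytes.
Track D: 3:06 (min:sec) = 186 s; 37,800 × 186 × 4 × 1 = 28,123,200 bytes.
Track E: 26:45 (min:sec) = 1,605 s; 37,800 × 1,605 × 4 × 6 = 1,456,056,000 bytes.
Total = 3,719,965,700 bytes = 3547.64 MiB.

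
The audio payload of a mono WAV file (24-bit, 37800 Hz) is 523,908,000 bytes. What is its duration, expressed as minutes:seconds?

77:00

Byte rate = 37,800 × 3 × 1 = 113,400 bytes/s.
Duration = 523,908,000 / 113,400 = 4,620 s.
4,620 s = 77:00.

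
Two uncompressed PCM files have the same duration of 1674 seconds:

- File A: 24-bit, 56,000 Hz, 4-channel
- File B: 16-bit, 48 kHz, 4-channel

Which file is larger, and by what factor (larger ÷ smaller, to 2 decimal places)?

File A, by a factor of 1.75

File A: 56,000 × 3 × 4 = 672,000 bytes/s.
File B: 48,000 × 2 × 4 = 384,000 bytes/s.
File A is larger; ratio = 1,124,928,000 / 642,816,000 = 1.75.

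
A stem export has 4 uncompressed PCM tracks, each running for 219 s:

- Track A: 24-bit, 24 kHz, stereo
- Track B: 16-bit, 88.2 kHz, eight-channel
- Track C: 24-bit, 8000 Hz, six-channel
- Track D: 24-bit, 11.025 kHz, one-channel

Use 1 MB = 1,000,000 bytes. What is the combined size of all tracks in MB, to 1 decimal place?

Track A: 24,000 × 219 × 3 × 2 = 31,536,000 bytes.
Track B: 88,200 × 219 × 2 × 8 = 309,052,800 bytes.
Track C: 8,000 × 219 × 3 × 6 = 31,536,000 bytes.
Track D: 11,025 × 219 × 3 × 1 = 7,243,425 bytes.
Total = 379,368,225 bytes = 379.4 MB.

379.4 MB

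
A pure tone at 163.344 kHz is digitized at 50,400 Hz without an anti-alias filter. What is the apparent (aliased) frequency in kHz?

12.144 kHz

Nyquist = 50,400/2 = 25,200 Hz; 163,344 Hz exceeds it.
Alias = |163,344 − 3×50,400| = |163,344 − 151,200| = 12,144 Hz = 12.144 kHz.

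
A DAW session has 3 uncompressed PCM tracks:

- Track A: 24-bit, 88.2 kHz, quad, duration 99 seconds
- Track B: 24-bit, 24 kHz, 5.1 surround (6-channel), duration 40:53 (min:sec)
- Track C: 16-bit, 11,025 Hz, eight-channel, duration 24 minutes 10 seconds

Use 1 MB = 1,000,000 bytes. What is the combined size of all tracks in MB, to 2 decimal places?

1420.26 MB

Track A: 88,200 × 99 × 3 × 4 = 104,781,600 bytes.
Track B: 40:53 (min:sec) = 2,453 s; 24,000 × 2,453 × 3 × 6 = 1,059,696,000 bytes.
Track C: 24 minutes 10 seconds = 1,450 s; 11,025 × 1,450 × 2 × 8 = 255,780,000 bytes.
Total = 1,420,257,600 bytes = 1420.26 MB.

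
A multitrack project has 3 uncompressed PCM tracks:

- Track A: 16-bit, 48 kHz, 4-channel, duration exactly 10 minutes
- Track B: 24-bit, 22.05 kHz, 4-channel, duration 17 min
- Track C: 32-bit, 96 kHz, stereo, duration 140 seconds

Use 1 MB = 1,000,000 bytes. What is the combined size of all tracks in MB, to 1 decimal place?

607.8 MB

Track A: exactly 10 minutes = 600 s; 48,000 × 600 × 2 × 4 = 230,400,000 bytes.
Track B: 17 min = 1,020 s; 22,050 × 1,020 × 3 × 4 = 269,892,000 bytes.
Track C: 96,000 × 140 × 4 × 2 = 107,520,000 bytes.
Total = 607,812,000 bytes = 607.8 MB.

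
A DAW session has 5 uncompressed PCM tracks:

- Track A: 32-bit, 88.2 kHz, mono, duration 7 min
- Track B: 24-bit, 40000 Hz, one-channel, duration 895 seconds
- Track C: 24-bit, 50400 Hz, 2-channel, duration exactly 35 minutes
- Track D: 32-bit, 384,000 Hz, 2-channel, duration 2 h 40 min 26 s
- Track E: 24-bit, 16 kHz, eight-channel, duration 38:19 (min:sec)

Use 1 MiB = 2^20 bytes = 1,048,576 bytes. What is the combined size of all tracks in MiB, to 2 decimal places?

29892.45 MiB

Track A: 7 min = 420 s; 88,200 × 420 × 4 × 1 = 148,176,000 bytes.
Track B: 40,000 × 895 × 3 × 1 = 107,400,000 bytes.
Track C: exactly 35 minutes = 2,100 s; 50,400 × 2,100 × 3 × 2 = 635,040,000 bytes.
Track D: 2 h 40 min 26 s = 9,626 s; 384,000 × 9,626 × 4 × 2 = 29,571,072,000 bytes.
Track E: 38:19 (min:sec) = 2,299 s; 16,000 × 2,299 × 3 × 8 = 882,816,000 bytes.
Total = 31,344,504,000 bytes = 29892.45 MiB.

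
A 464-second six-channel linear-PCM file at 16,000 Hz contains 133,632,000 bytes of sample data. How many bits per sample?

24 bits

Bytes per sample = 133,632,000 / (16,000 × 464 × 6) = 133,632,000 / 44,544,000 = 3.
Bit depth = 3 × 8 = 24 bits.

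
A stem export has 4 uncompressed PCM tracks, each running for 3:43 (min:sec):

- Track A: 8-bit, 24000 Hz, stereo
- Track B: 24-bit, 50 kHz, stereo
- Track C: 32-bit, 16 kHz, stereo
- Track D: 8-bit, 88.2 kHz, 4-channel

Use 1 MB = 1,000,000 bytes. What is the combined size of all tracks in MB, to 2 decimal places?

3:43 (min:sec) = 223 s.
Track A: 24,000 × 223 × 1 × 2 = 10,704,000 bytes.
Track B: 50,000 × 223 × 3 × 2 = 66,900,000 bytes.
Track C: 16,000 × 223 × 4 × 2 = 28,544,000 bytes.
Track D: 88,200 × 223 × 1 × 4 = 78,674,400 bytes.
Total = 184,822,400 bytes = 184.82 MB.

184.82 MB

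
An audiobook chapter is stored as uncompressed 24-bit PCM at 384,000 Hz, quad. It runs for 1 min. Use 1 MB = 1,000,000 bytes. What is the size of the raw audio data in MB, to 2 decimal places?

Duration = 1 min = 60 s.
Bytes = 384,000 samples/s × 60 s × 3 bytes/sample × 4 ch = 276,480,000 bytes.
276,480,000 / 1,000,000 = 276.48 MB.

276.48 MB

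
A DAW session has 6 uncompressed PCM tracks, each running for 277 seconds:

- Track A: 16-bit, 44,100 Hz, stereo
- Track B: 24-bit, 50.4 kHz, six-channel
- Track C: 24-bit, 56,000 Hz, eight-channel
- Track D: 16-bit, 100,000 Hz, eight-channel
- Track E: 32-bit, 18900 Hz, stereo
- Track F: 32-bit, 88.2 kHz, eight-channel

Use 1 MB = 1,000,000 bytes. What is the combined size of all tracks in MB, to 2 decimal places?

1939.33 MB

Track A: 44,100 × 277 × 2 × 2 = 48,862,800 bytes.
Track B: 50,400 × 277 × 3 × 6 = 251,294,400 bytes.
Track C: 56,000 × 277 × 3 × 8 = 372,288,000 bytes.
Track D: 100,000 × 277 × 2 × 8 = 443,200,000 bytes.
Track E: 18,900 × 277 × 4 × 2 = 41,882,400 bytes.
Track F: 88,200 × 277 × 4 × 8 = 781,804,800 bytes.
Total = 1,939,332,400 bytes = 1939.33 MB.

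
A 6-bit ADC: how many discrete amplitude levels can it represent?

2^6 = 64.

64 levels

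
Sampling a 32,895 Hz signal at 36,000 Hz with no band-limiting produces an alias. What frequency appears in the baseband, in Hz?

3,105 Hz

Nyquist = 36,000/2 = 18,000 Hz; 32,895 Hz exceeds it.
Alias = |32,895 − 1×36,000| = |32,895 − 36,000| = 3,105 Hz.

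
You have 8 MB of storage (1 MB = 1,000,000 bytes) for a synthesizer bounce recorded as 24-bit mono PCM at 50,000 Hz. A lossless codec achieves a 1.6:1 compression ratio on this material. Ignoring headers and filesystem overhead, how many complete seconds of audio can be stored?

Uncompressed byte rate = 50,000 × 3 × 1 = 150,000 bytes/s.
After 1.6:1 compression, effective rate ≈ 93750 bytes/s.
Capacity = 8 × 1,000,000 = 8,000,000 bytes.
8,000,000 / effective rate ≈ 85.33 s → 85 seconds.

85 seconds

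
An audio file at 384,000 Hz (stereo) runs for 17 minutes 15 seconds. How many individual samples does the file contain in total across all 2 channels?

794,880,000 samples

17 minutes 15 seconds = 1,035 s.
384,000 × 1,035 s × 2 ch = 794,880,000 samples.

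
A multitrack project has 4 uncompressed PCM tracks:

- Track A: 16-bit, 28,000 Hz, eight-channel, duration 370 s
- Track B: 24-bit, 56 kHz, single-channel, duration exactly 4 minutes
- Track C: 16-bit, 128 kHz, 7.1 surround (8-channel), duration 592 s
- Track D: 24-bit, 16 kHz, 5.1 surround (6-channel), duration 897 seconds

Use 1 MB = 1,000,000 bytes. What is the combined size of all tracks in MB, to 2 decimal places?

Track A: 28,000 × 370 × 2 × 8 = 165,760,000 bytes.
Track B: exactly 4 minutes = 240 s; 56,000 × 240 × 3 × 1 = 40,320,000 bytes.
Track C: 128,000 × 592 × 2 × 8 = 1,212,416,000 bytes.
Track D: 16,000 × 897 × 3 × 6 = 258,336,000 bytes.
Total = 1,676,832,000 bytes = 1676.83 MB.

1676.83 MB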